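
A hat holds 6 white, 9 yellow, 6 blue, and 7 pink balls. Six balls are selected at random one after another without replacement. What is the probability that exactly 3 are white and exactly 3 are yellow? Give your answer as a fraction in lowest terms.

4/897

Unordered draws without replacement: count favorable combinations over C(28,6).
Favorable = C(6,3) · C(9,3) · C(6,0) · C(7,0) = 1680; total = C(28,6) = 376740.
P = 1680/376740 = 4/897 ≈ 0.0045.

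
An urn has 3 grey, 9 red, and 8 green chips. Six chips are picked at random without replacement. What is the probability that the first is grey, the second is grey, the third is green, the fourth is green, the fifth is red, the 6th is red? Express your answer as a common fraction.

Multiply the conditional probability of each draw in order, without replacement, so each draw removes one from its color and from the total.
P = (3/20) · (2/19) · (8/18) · (7/17) · (9/16) · (8/15) = 7/8075 ≈ 0.0009.

7/8075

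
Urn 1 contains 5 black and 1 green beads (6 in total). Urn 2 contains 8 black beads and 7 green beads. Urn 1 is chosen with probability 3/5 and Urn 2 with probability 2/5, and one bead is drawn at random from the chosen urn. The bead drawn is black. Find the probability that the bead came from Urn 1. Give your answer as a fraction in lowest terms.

P(black | Urn 1) = 5/6; P(black | Urn 2) = 8/15.
P(black) = 3/5·5/6 + 2/5·8/15 = 107/150.
By Bayes' rule, P(Urn 1 | black) = 1/2 / 107/150 = 75/107 ≈ 0.7009.

75/107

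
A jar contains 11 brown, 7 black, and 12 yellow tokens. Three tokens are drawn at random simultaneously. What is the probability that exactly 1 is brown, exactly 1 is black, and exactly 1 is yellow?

Unordered draws without replacement: count favorable combinations over C(30,3).
Favorable = C(11,1) · C(7,1) · C(12,1) = 924; total = C(30,3) = 4060.
P = 924/4060 = 33/145 ≈ 0.2276.

33/145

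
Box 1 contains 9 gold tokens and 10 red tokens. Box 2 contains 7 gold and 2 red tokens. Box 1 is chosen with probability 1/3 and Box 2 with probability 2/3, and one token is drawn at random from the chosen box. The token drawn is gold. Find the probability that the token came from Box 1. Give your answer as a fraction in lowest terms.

P(gold | Box 1) = 9/19; P(gold | Box 2) = 7/9.
P(gold) = 1/3·9/19 + 2/3·7/9 = 347/513.
By Bayes' rule, P(Box 1 | gold) = 3/19 / 347/513 = 81/347 ≈ 0.2334.

81/347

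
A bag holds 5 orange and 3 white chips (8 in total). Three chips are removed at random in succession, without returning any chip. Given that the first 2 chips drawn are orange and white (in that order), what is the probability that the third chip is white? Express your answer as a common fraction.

1/3

After removing 1 orange, 1 white, the bag has 2 white out of 6 remaining.
P(third is white | given) = 2/6 = 1/3 ≈ 0.3333.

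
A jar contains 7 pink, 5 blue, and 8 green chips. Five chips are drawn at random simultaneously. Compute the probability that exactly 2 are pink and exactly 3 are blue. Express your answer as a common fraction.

35/2584

Unordered draws without replacement: count favorable combinations over C(20,5).
Favorable = C(7,2) · C(5,3) · C(8,0) = 210; total = C(20,5) = 15504.
P = 210/15504 = 35/2584 ≈ 0.0135.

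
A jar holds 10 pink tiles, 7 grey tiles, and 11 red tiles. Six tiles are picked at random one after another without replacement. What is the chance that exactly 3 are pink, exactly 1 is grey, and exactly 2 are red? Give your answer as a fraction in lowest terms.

110/897

Unordered draws without replacement: count favorable combinations over C(28,6).
Favorable = C(10,3) · C(7,1) · C(11,2) = 46200; total = C(28,6) = 376740.
P = 46200/376740 = 110/897 ≈ 0.1226.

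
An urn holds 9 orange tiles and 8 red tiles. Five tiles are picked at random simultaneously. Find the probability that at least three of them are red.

193/442

Sum the hypergeometric tail for j = 3,…,5 red tiles.
Favorable = C(8,3)·C(9,2) + C(8,4)·C(9,1) + C(8,5)·C(9,0) = 2702; total = C(17,5) = 6188.
P = 2702/6188 = 193/442 ≈ 0.4367.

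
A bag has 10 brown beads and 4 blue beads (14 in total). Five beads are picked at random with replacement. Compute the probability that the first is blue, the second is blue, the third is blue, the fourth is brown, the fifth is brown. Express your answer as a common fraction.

200/16807

Multiply the conditional probability of each draw in order, with replacement (the composition resets each draw).
P = (4/14) · (4/14) · (4/14) · (10/14) · (10/14) = 200/16807 ≈ 0.0119.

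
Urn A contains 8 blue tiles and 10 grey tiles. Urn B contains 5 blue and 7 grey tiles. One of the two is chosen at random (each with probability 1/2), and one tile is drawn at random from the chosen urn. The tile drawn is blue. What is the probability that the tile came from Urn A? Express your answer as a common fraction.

16/31

P(blue | Urn A) = 4/9; P(blue | Urn B) = 5/12.
P(blue) = 1/2·4/9 + 1/2·5/12 = 31/72.
By Bayes' rule, P(Urn A | blue) = 2/9 / 31/72 = 16/31 ≈ 0.5161.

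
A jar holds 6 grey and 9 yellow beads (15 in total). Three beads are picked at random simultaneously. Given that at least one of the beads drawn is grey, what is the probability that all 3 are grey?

P(all 3 grey) = C(6,3)/C(15,3) = 4/91; P(at least one grey) = 1 − C(9,3)/C(15,3) = 53/65.
Since 'all 3 grey' ⊆ 'at least one grey', P(all 3 | at least one) = 4/91 / 53/65 = 20/371 ≈ 0.0539.

20/371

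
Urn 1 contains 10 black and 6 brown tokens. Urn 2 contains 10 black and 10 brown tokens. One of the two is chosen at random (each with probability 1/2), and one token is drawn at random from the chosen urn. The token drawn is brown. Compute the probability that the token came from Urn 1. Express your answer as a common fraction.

3/7

P(brown | Urn 1) = 3/8; P(brown | Urn 2) = 1/2.
P(brown) = 1/2·3/8 + 1/2·1/2 = 7/16.
By Bayes' rule, P(Urn 1 | brown) = 3/16 / 7/16 = 3/7 ≈ 0.4286.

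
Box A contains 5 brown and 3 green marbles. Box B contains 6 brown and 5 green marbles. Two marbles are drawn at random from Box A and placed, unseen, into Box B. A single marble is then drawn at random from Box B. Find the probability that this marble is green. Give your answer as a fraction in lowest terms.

23/52

Condition on how many of the transferred marbles are green (from Box A: 3 green of 8; then Box B has 13 total).
  0 green: C(3,0)C(5,2)/C(8,2) = 5/14; then P = 5/13
  1 green: C(3,1)C(5,1)/C(8,2) = 15/28; then P = 6/13
  2 green: C(3,2)C(5,0)/C(8,2) = 3/28; then P = 7/13
P(green from Box B) = 23/52 ≈ 0.4423.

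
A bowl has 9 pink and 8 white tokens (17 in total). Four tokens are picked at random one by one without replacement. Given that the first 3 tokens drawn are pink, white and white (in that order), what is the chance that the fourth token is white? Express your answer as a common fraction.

After removing 1 pink, 2 white, the bowl has 6 white out of 14 remaining.
P(fourth is white | given) = 6/14 = 3/7 ≈ 0.4286.

3/7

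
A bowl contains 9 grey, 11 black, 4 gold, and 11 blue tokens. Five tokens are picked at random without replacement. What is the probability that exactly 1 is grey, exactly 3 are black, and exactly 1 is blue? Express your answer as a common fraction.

Unordered draws without replacement: count favorable combinations over C(35,5).
Favorable = C(9,1) · C(11,3) · C(4,0) · C(11,1) = 16335; total = C(35,5) = 324632.
P = 16335/324632 = 1485/29512 ≈ 0.0503.

1485/29512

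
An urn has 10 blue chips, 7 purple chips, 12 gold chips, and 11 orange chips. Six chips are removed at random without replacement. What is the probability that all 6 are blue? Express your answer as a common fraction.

Unordered draws without replacement: count favorable combinations over C(40,6).
Favorable = C(10,6) · C(7,0) · C(12,0) · C(11,0) = 210; total = C(40,6) = 3838380.
P = 210/3838380 = 1/18278 ≈ 0.0001.

1/18278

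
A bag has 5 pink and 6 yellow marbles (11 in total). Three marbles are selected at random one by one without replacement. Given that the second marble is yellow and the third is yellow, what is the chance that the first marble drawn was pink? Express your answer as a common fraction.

5/9

P(first=pink and the second marble is yellow and the third is yellow) = (5/11)·(6/10)·(5/9) = 5/33.
P(E) = Σ over first color = 5/33 + 4/33 = 3/11.
By Bayes, P(first=pink | E) = 5/33 / 3/11 = 5/9 ≈ 0.5556.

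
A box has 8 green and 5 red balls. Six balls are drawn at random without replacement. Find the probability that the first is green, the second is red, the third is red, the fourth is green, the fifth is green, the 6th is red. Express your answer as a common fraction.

7/429

Multiply the conditional probability of each draw in order, without replacement, so each draw removes one from its color and from the total.
P = (8/13) · (5/12) · (4/11) · (7/10) · (6/9) · (3/8) = 7/429 ≈ 0.0163.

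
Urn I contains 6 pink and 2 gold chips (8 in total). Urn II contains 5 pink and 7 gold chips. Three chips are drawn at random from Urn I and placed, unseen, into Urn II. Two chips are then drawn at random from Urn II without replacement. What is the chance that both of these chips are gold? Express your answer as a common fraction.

123/490

Condition on how many of the transferred chips are gold (from Urn I: 2 gold of 8; then Urn II has 15 total).
  0 gold: C(2,0)C(6,3)/C(8,3) = 5/14; then P = C(7,2)/C(15,2) = 1/5
  1 gold: C(2,1)C(6,2)/C(8,3) = 15/28; then P = C(8,2)/C(15,2) = 4/15
  2 gold: C(2,2)C(6,1)/C(8,3) = 3/28; then P = C(9,2)/C(15,2) = 12/35
P(both gold) = 123/490 ≈ 0.2510.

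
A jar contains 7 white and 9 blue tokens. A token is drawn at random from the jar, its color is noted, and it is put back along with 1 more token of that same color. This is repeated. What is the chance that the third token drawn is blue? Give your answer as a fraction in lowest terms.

9/16

Sum over the four possibilities for the first two draws (blue/not-blue each), tracking how the blue count and total change by +1 per draw.
P(third is blue) = 9/16 ≈ 0.5625. (In a Pólya urn every draw has the same marginal probability 9/16.)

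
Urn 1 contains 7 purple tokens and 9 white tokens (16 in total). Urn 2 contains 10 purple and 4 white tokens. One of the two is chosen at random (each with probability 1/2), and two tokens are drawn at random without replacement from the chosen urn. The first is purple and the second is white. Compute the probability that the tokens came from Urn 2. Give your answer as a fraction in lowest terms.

1600/3511

P(E | Urn 1) = 21/80; P(E | Urn 2) = 20/91.
P(E) = 1/2·21/80 + 1/2·20/91 = 3511/14560.
By Bayes' rule, P(Urn 2 | E) = 10/91 / 3511/14560 = 1600/3511 ≈ 0.4557.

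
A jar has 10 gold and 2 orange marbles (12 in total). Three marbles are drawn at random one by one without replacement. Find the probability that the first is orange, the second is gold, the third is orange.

Multiply the conditional probability of each draw in order, without replacement, so each draw removes one from its color and from the total.
P = (2/12) · (10/11) · (1/10) = 1/66 ≈ 0.0152.

1/66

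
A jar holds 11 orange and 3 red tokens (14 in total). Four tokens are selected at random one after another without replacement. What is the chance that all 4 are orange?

30/91

Unordered draws without replacement: count favorable combinations over C(14,4).
Favorable = C(11,4) · C(3,0) = 330; total = C(14,4) = 1001.
P = 330/1001 = 30/91 ≈ 0.3297.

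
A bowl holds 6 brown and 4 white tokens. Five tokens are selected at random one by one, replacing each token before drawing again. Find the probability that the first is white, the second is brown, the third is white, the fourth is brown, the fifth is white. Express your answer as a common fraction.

72/3125

Multiply the conditional probability of each draw in order, with replacement (the composition resets each draw).
P = (4/10) · (6/10) · (4/10) · (6/10) · (4/10) = 72/3125 ≈ 0.0230.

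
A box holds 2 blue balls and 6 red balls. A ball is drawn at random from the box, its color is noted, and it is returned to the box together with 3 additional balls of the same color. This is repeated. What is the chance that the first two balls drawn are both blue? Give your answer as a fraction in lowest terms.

After a blue draw the box holds 5 blue out of 11.
P = (2/8)·(5/11) = 5/44 ≈ 0.1136.

5/44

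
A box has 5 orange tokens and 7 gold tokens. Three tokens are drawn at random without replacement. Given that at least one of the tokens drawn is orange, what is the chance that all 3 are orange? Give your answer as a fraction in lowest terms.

2/37

P(all 3 orange) = C(5,3)/C(12,3) = 1/22; P(at least one orange) = 1 − C(7,3)/C(12,3) = 37/44.
Since 'all 3 orange' ⊆ 'at least one orange', P(all 3 | at least one) = 1/22 / 37/44 = 2/37 ≈ 0.0541.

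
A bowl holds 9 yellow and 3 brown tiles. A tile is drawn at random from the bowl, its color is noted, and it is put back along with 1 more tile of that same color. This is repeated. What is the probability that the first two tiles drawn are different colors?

9/26

Either yellow then brown, or brown then yellow; after the first draw the total is 13.
P = (9/12)·(3/13) + (3/12)·(9/13) = 9/26 ≈ 0.3462.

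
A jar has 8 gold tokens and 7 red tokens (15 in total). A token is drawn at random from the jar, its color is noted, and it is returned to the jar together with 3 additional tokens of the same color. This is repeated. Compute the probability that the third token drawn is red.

7/15

Sum over the four possibilities for the first two draws (red/not-red each), tracking how the red count and total change by +3 per draw.
P(third is red) = 7/15 ≈ 0.4667. (In a Pólya urn every draw has the same marginal probability 7/15.)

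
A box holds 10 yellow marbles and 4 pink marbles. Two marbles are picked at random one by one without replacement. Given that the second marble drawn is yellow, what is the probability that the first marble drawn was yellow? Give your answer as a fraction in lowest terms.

9/13

P(first=yellow and the second marble drawn is yellow) = (10/14)·(9/13) = 45/91.
P(the second marble drawn is yellow) = Σ over first color = 45/91 + 20/91 = 5/7.
By Bayes, P(first=yellow | the second marble drawn is yellow) = 45/91 / 5/7 = 9/13 ≈ 0.6923.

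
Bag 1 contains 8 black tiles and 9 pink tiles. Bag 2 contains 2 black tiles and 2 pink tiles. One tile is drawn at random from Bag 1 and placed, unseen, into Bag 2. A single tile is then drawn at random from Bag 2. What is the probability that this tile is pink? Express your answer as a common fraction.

43/85

Condition on how many of the transferred tiles are pink (from Bag 1: 9 pink of 17; then Bag 2 has 5 total).
  0 pink: C(9,0)C(8,1)/C(17,1) = 8/17; then P = 2/5
  1 pink: C(9,1)C(8,0)/C(17,1) = 9/17; then P = 3/5
P(pink from Bag 2) = 43/85 ≈ 0.5059.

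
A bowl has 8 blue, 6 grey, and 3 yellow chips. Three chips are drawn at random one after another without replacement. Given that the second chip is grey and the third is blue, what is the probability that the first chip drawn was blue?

P(first=blue and the second chip is grey and the third is blue) = (8/17)·(6/16)·(7/15) = 7/85.
P(E) = Σ over first color = 7/85 + 1/17 + 3/85 = 3/17.
By Bayes, P(first=blue | E) = 7/85 / 3/17 = 7/15 ≈ 0.4667.

7/15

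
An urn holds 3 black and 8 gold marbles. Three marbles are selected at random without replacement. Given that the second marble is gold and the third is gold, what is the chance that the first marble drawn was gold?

P(first=gold and the second marble is gold and the third is gold) = (8/11)·(7/10)·(6/9) = 56/165.
P(E) = Σ over first color = 28/165 + 56/165 = 28/55.
By Bayes, P(first=gold | E) = 56/165 / 28/55 = 2/3 ≈ 0.6667.

2/3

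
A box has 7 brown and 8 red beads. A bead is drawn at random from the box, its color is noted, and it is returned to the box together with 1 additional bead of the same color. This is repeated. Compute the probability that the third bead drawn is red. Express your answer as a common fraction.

Sum over the four possibilities for the first two draws (red/not-red each), tracking how the red count and total change by +1 per draw.
P(third is red) = 8/15 ≈ 0.5333. (In a Pólya urn every draw has the same marginal probability 8/15.)

8/15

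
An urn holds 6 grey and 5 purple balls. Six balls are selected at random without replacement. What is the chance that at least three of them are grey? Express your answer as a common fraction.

Sum the hypergeometric tail for j = 3,…,6 grey balls.
Favorable = C(6,3)·C(5,3) + C(6,4)·C(5,2) + C(6,5)·C(5,1) + C(6,6)·C(5,0) = 381; total = C(11,6) = 462.
P = 381/462 = 127/154 ≈ 0.8247.

127/154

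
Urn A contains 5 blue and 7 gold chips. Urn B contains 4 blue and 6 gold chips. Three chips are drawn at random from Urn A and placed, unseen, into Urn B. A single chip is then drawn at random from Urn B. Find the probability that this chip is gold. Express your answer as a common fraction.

31/52

Condition on how many of the transferred chips are gold (from Urn A: 7 gold of 12; then Urn B has 13 total).
  0 gold: C(7,0)C(5,3)/C(12,3) = 1/22; then P = 6/13
  1 gold: C(7,1)C(5,2)/C(12,3) = 7/22; then P = 7/13
  2 gold: C(7,2)C(5,1)/C(12,3) = 21/44; then P = 8/13
  3 gold: C(7,3)C(5,0)/C(12,3) = 7/44; then P = 9/13
P(gold from Urn B) = 31/52 ≈ 0.5962.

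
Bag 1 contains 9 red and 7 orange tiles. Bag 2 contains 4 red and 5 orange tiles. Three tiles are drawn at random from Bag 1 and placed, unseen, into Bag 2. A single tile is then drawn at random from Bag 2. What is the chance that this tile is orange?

101/192

Condition on how many of the transferred tiles are orange (from Bag 1: 7 orange of 16; then Bag 2 has 12 total).
  0 orange: C(7,0)C(9,3)/C(16,3) = 3/20; then P = 5/12
  1 orange: C(7,1)C(9,2)/C(16,3) = 9/20; then P = 6/12
  2 orange: C(7,2)C(9,1)/C(16,3) = 27/80; then P = 7/12
  3 orange: C(7,3)C(9,0)/C(16,3) = 1/16; then P = 8/12
P(orange from Bag 2) = 101/192 ≈ 0.5260.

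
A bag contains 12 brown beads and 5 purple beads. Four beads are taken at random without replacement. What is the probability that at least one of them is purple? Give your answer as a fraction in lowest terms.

Use the complement: P(at least one purple) = 1 − P(no purple).
P(none) = C(12,4)/C(17,4) = 495/2380.
So P = 1 − 495/2380 = 377/476 ≈ 0.7920.

377/476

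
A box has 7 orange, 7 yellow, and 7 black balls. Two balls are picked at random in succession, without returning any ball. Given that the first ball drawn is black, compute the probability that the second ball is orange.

After removing 1 black, the box has 7 orange out of 20 remaining.
P(second is orange | given) = 7/20 ≈ 0.3500.

7/20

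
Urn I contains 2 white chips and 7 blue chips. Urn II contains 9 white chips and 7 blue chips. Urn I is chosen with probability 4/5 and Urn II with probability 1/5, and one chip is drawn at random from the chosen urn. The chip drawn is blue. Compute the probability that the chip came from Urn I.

P(blue | Urn I) = 7/9; P(blue | Urn II) = 7/16.
P(blue) = 4/5·7/9 + 1/5·7/16 = 511/720.
By Bayes' rule, P(Urn I | blue) = 28/45 / 511/720 = 64/73 ≈ 0.8767.

64/73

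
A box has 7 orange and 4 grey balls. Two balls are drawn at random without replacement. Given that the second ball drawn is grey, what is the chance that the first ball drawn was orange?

P(first=orange and the second ball drawn is grey) = (7/11)·(4/10) = 14/55.
P(the second ball drawn is grey) = Σ over first color = 14/55 + 6/55 = 4/11.
By Bayes, P(first=orange | the second ball drawn is grey) = 14/55 / 4/11 = 7/10 ≈ 0.7000.

7/10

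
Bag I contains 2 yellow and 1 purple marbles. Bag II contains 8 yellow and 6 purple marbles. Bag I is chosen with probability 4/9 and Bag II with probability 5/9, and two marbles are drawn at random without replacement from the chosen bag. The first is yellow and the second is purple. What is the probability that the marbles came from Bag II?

90/181

P(E | Bag I) = 1/3; P(E | Bag II) = 24/91.
P(E) = 4/9·1/3 + 5/9·24/91 = 724/2457.
By Bayes' rule, P(Bag II | E) = 40/273 / 724/2457 = 90/181 ≈ 0.4972.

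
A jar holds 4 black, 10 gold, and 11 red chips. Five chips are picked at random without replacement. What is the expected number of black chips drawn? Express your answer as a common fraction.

4/5

By linearity of expectation, E[X] = Σ P(draw i is black); by symmetry each draw (even without replacement) has P(black) = 4/25.
E[X] = 5 · 4/25 = 4/5 ≈ 0.8000.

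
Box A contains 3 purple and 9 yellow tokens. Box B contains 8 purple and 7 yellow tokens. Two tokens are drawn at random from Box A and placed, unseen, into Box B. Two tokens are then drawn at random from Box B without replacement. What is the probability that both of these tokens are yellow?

Condition on how many of the transferred tokens are yellow (from Box A: 9 yellow of 12; then Box B has 17 total).
  0 yellow: C(9,0)C(3,2)/C(12,2) = 1/22; then P = C(7,2)/C(17,2) = 21/136
  1 yellow: C(9,1)C(3,1)/C(12,2) = 9/22; then P = C(8,2)/C(17,2) = 7/34
  2 yellow: C(9,2)C(3,0)/C(12,2) = 6/11; then P = C(9,2)/C(17,2) = 9/34
P(both yellow) = 705/2992 ≈ 0.2356.

705/2992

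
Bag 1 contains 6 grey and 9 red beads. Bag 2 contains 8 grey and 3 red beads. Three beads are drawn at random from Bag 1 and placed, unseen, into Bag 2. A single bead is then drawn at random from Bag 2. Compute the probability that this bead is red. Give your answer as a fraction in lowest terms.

Condition on how many of the transferred beads are red (from Bag 1: 9 red of 15; then Bag 2 has 14 total).
  0 red: C(9,0)C(6,3)/C(15,3) = 4/91; then P = 3/14
  1 red: C(9,1)C(6,2)/C(15,3) = 27/91; then P = 4/14
  2 red: C(9,2)C(6,1)/C(15,3) = 216/455; then P = 5/14
  3 red: C(9,3)C(6,0)/C(15,3) = 12/65; then P = 6/14
P(red from Bag 2) = 12/35 ≈ 0.3429.

12/35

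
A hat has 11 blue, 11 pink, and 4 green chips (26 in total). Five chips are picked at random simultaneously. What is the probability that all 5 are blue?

21/2990

Unordered draws without replacement: count favorable combinations over C(26,5).
Favorable = C(11,5) · C(11,0) · C(4,0) = 462; total = C(26,5) = 65780.
P = 462/65780 = 21/2990 ≈ 0.0070.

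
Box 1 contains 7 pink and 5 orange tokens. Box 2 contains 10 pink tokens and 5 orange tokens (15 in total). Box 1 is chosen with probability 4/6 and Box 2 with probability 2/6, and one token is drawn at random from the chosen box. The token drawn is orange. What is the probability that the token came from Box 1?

P(orange | Box 1) = 5/12; P(orange | Box 2) = 1/3.
P(orange) = 2/3·5/12 + 1/3·1/3 = 7/18.
By Bayes' rule, P(Box 1 | orange) = 5/18 / 7/18 = 5/7 ≈ 0.7143.

5/7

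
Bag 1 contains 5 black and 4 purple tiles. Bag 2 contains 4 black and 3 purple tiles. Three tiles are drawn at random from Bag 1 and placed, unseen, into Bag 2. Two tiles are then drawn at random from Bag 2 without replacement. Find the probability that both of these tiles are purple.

1/6

Condition on how many of the transferred tiles are purple (from Bag 1: 4 purple of 9; then Bag 2 has 10 total).
  0 purple: C(4,0)C(5,3)/C(9,3) = 5/42; then P = C(3,2)/C(10,2) = 1/15
  1 purple: C(4,1)C(5,2)/C(9,3) = 10/21; then P = C(4,2)/C(10,2) = 2/15
  2 purple: C(4,2)C(5,1)/C(9,3) = 5/14; then P = C(5,2)/C(10,2) = 2/9
  3 purple: C(4,3)C(5,0)/C(9,3) = 1/21; then P = C(6,2)/C(10,2) = 1/3
P(both purple) = 1/6 ≈ 0.1667.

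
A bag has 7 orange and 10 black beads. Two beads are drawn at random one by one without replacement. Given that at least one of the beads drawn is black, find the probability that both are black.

9/23

P(both black) = C(10,2)/C(17,2) = 45/136; P(at least one black) = 1 − C(7,2)/C(17,2) = 115/136.
Since 'both black' ⊆ 'at least one black', P(both | at least one) = 45/136 / 115/136 = 9/23 ≈ 0.3913.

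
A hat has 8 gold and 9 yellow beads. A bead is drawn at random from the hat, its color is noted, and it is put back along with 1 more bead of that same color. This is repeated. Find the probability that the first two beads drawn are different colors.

Either gold then yellow, or yellow then gold; after the first draw the total is 18.
P = (8/17)·(9/18) + (9/17)·(8/18) = 8/17 ≈ 0.4706.

8/17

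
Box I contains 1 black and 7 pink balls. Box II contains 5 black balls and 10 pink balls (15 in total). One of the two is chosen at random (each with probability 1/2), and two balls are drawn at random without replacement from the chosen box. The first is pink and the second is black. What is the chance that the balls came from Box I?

21/61

P(E | Box I) = 1/8; P(E | Box II) = 5/21.
P(E) = 1/2·1/8 + 1/2·5/21 = 61/336.
By Bayes' rule, P(Box I | E) = 1/16 / 61/336 = 21/61 ≈ 0.3443.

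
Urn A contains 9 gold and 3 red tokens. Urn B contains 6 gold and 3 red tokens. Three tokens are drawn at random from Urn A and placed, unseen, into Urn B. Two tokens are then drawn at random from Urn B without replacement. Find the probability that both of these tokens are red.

79/968

Condition on how many of the transferred tokens are red (from Urn A: 3 red of 12; then Urn B has 12 total).
  0 red: C(3,0)C(9,3)/C(12,3) = 21/55; then P = C(3,2)/C(12,2) = 1/22
  1 red: C(3,1)C(9,2)/C(12,3) = 27/55; then P = C(4,2)/C(12,2) = 1/11
  2 red: C(3,2)C(9,1)/C(12,3) = 27/220; then P = C(5,2)/C(12,2) = 5/33
  3 red: C(3,3)C(9,0)/C(12,3) = 1/220; then P = C(6,2)/C(12,2) = 5/22
P(both red) = 79/968 ≈ 0.0816.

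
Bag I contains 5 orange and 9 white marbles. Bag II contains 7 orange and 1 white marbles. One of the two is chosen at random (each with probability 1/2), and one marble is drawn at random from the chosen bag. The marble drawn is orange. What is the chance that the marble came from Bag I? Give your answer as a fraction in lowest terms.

P(orange | Bag I) = 5/14; P(orange | Bag II) = 7/8.
P(orange) = 1/2·5/14 + 1/2·7/8 = 69/112.
By Bayes' rule, P(Bag I | orange) = 5/28 / 69/112 = 20/69 ≈ 0.2899.

20/69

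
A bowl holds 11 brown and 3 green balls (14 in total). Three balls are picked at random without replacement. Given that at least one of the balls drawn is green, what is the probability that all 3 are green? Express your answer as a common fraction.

1/199

P(all 3 green) = C(3,3)/C(14,3) = 1/364; P(at least one green) = 1 − C(11,3)/C(14,3) = 199/364.
Since 'all 3 green' ⊆ 'at least one green', P(all 3 | at least one) = 1/364 / 199/364 = 1/199 ≈ 0.0050.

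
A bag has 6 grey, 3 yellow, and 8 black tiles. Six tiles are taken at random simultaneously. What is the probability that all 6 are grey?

1/12376

Unordered draws without replacement: count favorable combinations over C(17,6).
Favorable = C(6,6) · C(3,0) · C(8,0) = 1; total = C(17,6) = 12376.
P = 1/12376 = 1/12376 ≈ 0.0001.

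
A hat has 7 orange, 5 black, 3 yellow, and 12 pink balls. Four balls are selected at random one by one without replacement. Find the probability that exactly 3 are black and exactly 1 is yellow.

1/585

Unordered draws without replacement: count favorable combinations over C(27,4).
Favorable = C(7,0) · C(5,3) · C(3,1) · C(12,0) = 30; total = C(27,4) = 17550.
P = 30/17550 = 1/585 ≈ 0.0017.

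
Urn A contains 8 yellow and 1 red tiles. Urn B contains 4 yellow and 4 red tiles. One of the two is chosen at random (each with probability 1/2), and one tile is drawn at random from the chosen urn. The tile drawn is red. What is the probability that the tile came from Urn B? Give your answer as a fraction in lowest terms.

9/11

P(red | Urn A) = 1/9; P(red | Urn B) = 1/2.
P(red) = 1/2·1/9 + 1/2·1/2 = 11/36.
By Bayes' rule, P(Urn B | red) = 1/4 / 11/36 = 9/11 ≈ 0.8182.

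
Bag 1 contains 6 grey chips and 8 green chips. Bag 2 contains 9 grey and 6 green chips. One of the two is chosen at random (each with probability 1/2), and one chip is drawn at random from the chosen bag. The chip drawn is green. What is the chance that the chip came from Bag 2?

P(green | Bag 1) = 4/7; P(green | Bag 2) = 2/5.
P(green) = 1/2·4/7 + 1/2·2/5 = 17/35.
By Bayes' rule, P(Bag 2 | green) = 1/5 / 17/35 = 7/17 ≈ 0.4118.

7/17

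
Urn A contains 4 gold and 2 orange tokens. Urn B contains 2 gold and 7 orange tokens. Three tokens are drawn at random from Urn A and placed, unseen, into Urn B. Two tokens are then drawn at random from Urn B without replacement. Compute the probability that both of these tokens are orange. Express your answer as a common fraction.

47/110

Condition on how many of the transferred tokens are orange (from Urn A: 2 orange of 6; then Urn B has 12 total).
  0 orange: C(2,0)C(4,3)/C(6,3) = 1/5; then P = C(7,2)/C(12,2) = 7/22
  1 orange: C(2,1)C(4,2)/C(6,3) = 3/5; then P = C(8,2)/C(12,2) = 14/33
  2 orange: C(2,2)C(4,1)/C(6,3) = 1/5; then P = C(9,2)/C(12,2) = 6/11
P(both orange) = 47/110 ≈ 0.4273.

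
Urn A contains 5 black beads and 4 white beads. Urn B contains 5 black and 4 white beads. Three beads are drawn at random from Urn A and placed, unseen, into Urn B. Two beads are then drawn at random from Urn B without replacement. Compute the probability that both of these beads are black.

Condition on how many of the transferred beads are black (from Urn A: 5 black of 9; then Urn B has 12 total).
  0 black: C(5,0)C(4,3)/C(9,3) = 1/21; then P = C(5,2)/C(12,2) = 5/33
  1 black: C(5,1)C(4,2)/C(9,3) = 5/14; then P = C(6,2)/C(12,2) = 5/22
  2 black: C(5,2)C(4,1)/C(9,3) = 10/21; then P = C(7,2)/C(12,2) = 7/22
  3 black: C(5,3)C(4,0)/C(9,3) = 5/42; then P = C(8,2)/C(12,2) = 14/33
P(both black) = 115/396 ≈ 0.2904.

115/396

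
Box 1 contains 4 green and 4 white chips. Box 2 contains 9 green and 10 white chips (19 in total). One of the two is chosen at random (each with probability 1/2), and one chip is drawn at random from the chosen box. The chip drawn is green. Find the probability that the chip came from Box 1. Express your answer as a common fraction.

P(green | Box 1) = 1/2; P(green | Box 2) = 9/19.
P(green) = 1/2·1/2 + 1/2·9/19 = 37/76.
By Bayes' rule, P(Box 1 | green) = 1/4 / 37/76 = 19/37 ≈ 0.5135.

19/37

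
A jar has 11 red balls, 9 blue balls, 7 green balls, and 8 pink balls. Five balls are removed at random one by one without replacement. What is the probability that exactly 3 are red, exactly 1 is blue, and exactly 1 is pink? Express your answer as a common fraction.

Unordered draws without replacement: count favorable combinations over C(35,5).
Favorable = C(11,3) · C(9,1) · C(7,0) · C(8,1) = 11880; total = C(35,5) = 324632.
P = 11880/324632 = 135/3689 ≈ 0.0366.

135/3689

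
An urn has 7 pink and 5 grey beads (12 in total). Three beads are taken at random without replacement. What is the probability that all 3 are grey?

1/22

Unordered draws without replacement: count favorable combinations over C(12,3).
Favorable = C(7,0) · C(5,3) = 10; total = C(12,3) = 220.
P = 10/220 = 1/22 ≈ 0.0455.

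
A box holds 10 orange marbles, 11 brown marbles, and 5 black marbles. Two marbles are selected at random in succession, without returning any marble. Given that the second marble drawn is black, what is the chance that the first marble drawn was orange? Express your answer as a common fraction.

P(first=orange and the second marble drawn is black) = (10/26)·(5/25) = 1/13.
P(the second marble drawn is black) = Σ over first color = 1/13 + 11/130 + 2/65 = 5/26.
By Bayes, P(first=orange | the second marble drawn is black) = 1/13 / 5/26 = 2/5 ≈ 0.4000.

2/5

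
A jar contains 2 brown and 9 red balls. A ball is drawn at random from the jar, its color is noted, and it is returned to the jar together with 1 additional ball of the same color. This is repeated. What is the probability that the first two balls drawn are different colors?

3/11

Either red then brown, or brown then red; after the first draw the total is 12.
P = (9/11)·(2/12) + (2/11)·(9/12) = 3/11 ≈ 0.2727.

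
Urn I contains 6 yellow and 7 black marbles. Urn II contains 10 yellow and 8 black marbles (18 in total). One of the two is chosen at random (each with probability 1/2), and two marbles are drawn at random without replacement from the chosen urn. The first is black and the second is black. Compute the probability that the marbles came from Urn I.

153/257

P(E | Urn I) = 7/26; P(E | Urn II) = 28/153.
P(E) = 1/2·7/26 + 1/2·28/153 = 1799/7956.
By Bayes' rule, P(Urn I | E) = 7/52 / 1799/7956 = 153/257 ≈ 0.5953.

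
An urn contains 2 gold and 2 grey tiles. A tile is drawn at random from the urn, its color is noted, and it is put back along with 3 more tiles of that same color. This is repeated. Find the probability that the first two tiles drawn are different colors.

Either grey then gold, or gold then grey; after the first draw the total is 7.
P = (2/4)·(2/7) + (2/4)·(2/7) = 2/7 ≈ 0.2857.

2/7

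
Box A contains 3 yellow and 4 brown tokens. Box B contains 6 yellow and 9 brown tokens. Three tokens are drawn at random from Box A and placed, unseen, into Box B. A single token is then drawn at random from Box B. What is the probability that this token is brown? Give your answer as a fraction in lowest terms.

Condition on how many of the transferred tokens are brown (from Box A: 4 brown of 7; then Box B has 18 total).
  0 brown: C(4,0)C(3,3)/C(7,3) = 1/35; then P = 9/18
  1 brown: C(4,1)C(3,2)/C(7,3) = 12/35; then P = 10/18
  2 brown: C(4,2)C(3,1)/C(7,3) = 18/35; then P = 11/18
  3 brown: C(4,3)C(3,0)/C(7,3) = 4/35; then P = 12/18
P(brown from Box B) = 25/42 ≈ 0.5952.

25/42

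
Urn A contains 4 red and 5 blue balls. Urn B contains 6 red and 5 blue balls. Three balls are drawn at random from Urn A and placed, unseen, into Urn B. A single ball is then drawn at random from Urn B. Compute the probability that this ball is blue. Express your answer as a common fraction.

Condition on how many of the transferred balls are blue (from Urn A: 5 blue of 9; then Urn B has 14 total).
  0 blue: C(5,0)C(4,3)/C(9,3) = 1/21; then P = 5/14
  1 blue: C(5,1)C(4,2)/C(9,3) = 5/14; then P = 6/14
  2 blue: C(5,2)C(4,1)/C(9,3) = 10/21; then P = 7/14
  3 blue: C(5,3)C(4,0)/C(9,3) = 5/42; then P = 8/14
P(blue from Urn B) = 10/21 ≈ 0.4762.

10/21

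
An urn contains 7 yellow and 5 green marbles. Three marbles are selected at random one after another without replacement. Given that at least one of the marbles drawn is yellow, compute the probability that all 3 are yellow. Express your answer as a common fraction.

1/6

P(all 3 yellow) = C(7,3)/C(12,3) = 7/44; P(at least one yellow) = 1 − C(5,3)/C(12,3) = 21/22.
Since 'all 3 yellow' ⊆ 'at least one yellow', P(all 3 | at least one) = 7/44 / 21/22 = 1/6 ≈ 0.1667.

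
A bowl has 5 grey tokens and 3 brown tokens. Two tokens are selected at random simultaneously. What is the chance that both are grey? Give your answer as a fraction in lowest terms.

5/14

Unordered draws without replacement: count favorable combinations over C(8,2).
Favorable = C(5,2) · C(3,0) = 10; total = C(8,2) = 28.
P = 10/28 = 5/14 ≈ 0.3571.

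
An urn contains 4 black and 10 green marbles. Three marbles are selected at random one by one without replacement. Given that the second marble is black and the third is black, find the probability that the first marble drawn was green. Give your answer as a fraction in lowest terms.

P(first=green and the second marble is black and the third is black) = (10/14)·(4/13)·(3/12) = 5/91.
P(E) = Σ over first color = 1/91 + 5/91 = 6/91.
By Bayes, P(first=green | E) = 5/91 / 6/91 = 5/6 ≈ 0.8333.

5/6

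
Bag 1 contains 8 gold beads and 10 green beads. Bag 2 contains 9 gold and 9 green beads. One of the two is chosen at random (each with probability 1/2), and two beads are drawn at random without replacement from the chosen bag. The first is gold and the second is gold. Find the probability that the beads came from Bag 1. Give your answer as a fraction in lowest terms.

P(E | Bag 1) = 28/153; P(E | Bag 2) = 4/17.
P(E) = 1/2·28/153 + 1/2·4/17 = 32/153.
By Bayes' rule, P(Bag 1 | E) = 14/153 / 32/153 = 7/16 ≈ 0.4375.

7/16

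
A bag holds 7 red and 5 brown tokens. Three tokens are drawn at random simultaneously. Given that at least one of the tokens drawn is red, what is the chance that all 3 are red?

P(all 3 red) = C(7,3)/C(12,3) = 7/44; P(at least one red) = 1 − C(5,3)/C(12,3) = 21/22.
Since 'all 3 red' ⊆ 'at least one red', P(all 3 | at least one) = 7/44 / 21/22 = 1/6 ≈ 0.1667.

1/6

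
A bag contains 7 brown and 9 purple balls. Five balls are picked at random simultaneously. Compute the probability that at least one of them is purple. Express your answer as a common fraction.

207/208

Use the complement: P(at least one purple) = 1 − P(no purple).
P(none) = C(7,5)/C(16,5) = 21/4368.
So P = 1 − 21/4368 = 207/208 ≈ 0.9952.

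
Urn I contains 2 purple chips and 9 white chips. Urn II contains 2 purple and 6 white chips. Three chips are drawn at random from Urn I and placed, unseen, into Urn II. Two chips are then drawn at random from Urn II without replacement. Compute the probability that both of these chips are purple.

118/3025

Condition on how many of the transferred chips are purple (from Urn I: 2 purple of 11; then Urn II has 11 total).
  0 purple: C(2,0)C(9,3)/C(11,3) = 28/55; then P = C(2,2)/C(11,2) = 1/55
  1 purple: C(2,1)C(9,2)/C(11,3) = 24/55; then P = C(3,2)/C(11,2) = 3/55
  2 purple: C(2,2)C(9,1)/C(11,3) = 3/55; then P = C(4,2)/C(11,2) = 6/55
P(both purple) = 118/3025 ≈ 0.0390.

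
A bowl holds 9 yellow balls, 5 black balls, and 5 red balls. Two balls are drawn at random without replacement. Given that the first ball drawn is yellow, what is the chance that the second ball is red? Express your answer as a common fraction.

5/18

After removing 1 yellow, the bowl has 5 red out of 18 remaining.
P(second is red | given) = 5/18 ≈ 0.2778.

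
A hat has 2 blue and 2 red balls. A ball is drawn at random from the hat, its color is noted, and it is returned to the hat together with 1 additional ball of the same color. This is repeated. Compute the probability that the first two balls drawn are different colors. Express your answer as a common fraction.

Either red then blue, or blue then red; after the first draw the total is 5.
P = (2/4)·(2/5) + (2/4)·(2/5) = 2/5 ≈ 0.4000.

2/5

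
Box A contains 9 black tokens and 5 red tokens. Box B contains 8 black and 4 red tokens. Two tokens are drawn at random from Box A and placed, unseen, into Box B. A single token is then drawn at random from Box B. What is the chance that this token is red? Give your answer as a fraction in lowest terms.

Condition on how many of the transferred tokens are red (from Box A: 5 red of 14; then Box B has 14 total).
  0 red: C(5,0)C(9,2)/C(14,2) = 36/91; then P = 4/14
  1 red: C(5,1)C(9,1)/C(14,2) = 45/91; then P = 5/14
  2 red: C(5,2)C(9,0)/C(14,2) = 10/91; then P = 6/14
P(red from Box B) = 33/98 ≈ 0.3367.

33/98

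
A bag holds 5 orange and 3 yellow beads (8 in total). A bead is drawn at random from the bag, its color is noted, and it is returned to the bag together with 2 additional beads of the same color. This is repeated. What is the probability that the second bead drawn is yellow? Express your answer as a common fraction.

Condition on the first draw. If first is yellow (prob 3/8), second-yellow has prob (5)/(10); if not (prob 5/8), it has prob 3/(10).
P = (3/8)·(5/10) + (5/8)·(3/10) = 3/8 ≈ 0.3750.

3/8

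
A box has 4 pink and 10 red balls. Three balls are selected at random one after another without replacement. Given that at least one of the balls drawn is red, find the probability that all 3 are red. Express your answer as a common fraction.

1/3

P(all 3 red) = C(10,3)/C(14,3) = 30/91; P(at least one red) = 1 − C(4,3)/C(14,3) = 90/91.
Since 'all 3 red' ⊆ 'at least one red', P(all 3 | at least one) = 30/91 / 90/91 = 1/3 ≈ 0.3333.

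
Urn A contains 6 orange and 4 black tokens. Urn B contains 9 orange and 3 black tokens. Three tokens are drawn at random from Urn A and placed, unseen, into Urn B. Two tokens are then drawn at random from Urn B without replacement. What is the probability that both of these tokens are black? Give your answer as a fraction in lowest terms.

1/15

Condition on how many of the transferred tokens are black (from Urn A: 4 black of 10; then Urn B has 15 total).
  0 black: C(4,0)C(6,3)/C(10,3) = 1/6; then P = C(3,2)/C(15,2) = 1/35
  1 black: C(4,1)C(6,2)/C(10,3) = 1/2; then P = C(4,2)/C(15,2) = 2/35
  2 black: C(4,2)C(6,1)/C(10,3) = 3/10; then P = C(5,2)/C(15,2) = 2/21
  3 black: C(4,3)C(6,0)/C(10,3) = 1/30; then P = C(6,2)/C(15,2) = 1/7
P(both black) = 1/15 ≈ 0.0667.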